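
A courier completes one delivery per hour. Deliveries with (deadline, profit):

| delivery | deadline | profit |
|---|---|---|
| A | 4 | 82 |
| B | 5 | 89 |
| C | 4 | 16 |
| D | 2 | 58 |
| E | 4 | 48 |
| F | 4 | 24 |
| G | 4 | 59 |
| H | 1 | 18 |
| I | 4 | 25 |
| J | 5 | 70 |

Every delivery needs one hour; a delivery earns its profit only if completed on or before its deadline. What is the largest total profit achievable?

358

Sort by profit descending; place each in the latest free slot ≤ its deadline.
Profit order: B=89 A=82 J=70 G=59 D=58 E=48 I=25 F=24 H=18 C=16
Assign: B→slot 5, A→slot 4, J→slot 3, G→slot 2, D→slot 1, E skipped, I skipped, F skipped, H skipped, C skipped.
Slots: [1:D] [2:G] [3:J] [4:A] [5:B]
Profit = 58 + 59 + 70 + 82 + 89 = 358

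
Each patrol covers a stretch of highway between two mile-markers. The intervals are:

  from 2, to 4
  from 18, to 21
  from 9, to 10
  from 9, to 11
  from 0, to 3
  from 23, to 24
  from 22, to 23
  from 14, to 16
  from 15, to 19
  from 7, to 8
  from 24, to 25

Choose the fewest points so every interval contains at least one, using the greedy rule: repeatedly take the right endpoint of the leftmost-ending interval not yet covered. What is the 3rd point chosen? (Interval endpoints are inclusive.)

10

Sorted: [0,3] [2,4] [7,8] [9,10] [9,11] [14,16] [15,19] [18,21] [22,23] [23,24] [24,25]
{[0,3],[2,4]} hit by 3; {[7,8]} hit by 8; {[9,10],[9,11]} hit by 10; {[14,16],[15,19]} hit by 16; {[18,21]} hit by 21; {[22,23],[23,24]} hit by 23; {[24,25]} hit by 25.
Points: 3, 8, 10, 16, 21, 23, 25 (7 total).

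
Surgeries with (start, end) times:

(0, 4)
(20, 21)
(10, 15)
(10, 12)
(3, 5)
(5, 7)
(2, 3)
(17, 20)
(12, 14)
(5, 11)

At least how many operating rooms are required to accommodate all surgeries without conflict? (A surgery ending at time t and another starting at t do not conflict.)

3

Events (time:±→running): 0:+→1 2:+→2 3:-→1 3:+→2 4:-→1 5:-→0 5:+→1 5:+→2 7:-→1 10:+→2 10:+→3 … peak 3.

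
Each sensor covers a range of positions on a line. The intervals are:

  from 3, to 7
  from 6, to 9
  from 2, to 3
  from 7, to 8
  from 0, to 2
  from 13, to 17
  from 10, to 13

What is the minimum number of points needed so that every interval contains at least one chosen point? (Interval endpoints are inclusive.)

3

By right end: [0,2]  [2,3]  [3,7]  [7,8]  [6,9]  [10,13]  [13,17]
[0,2] uncovered → point at 2; [3,7] uncovered → point at 7; [10,13] uncovered → point at 13.
Points: 2, 7, 13 (3 total).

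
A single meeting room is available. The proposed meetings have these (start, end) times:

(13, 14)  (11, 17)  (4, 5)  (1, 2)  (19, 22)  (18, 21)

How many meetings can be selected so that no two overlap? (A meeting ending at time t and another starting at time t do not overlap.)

4

Sorted by end: (1,2)  (4,5)  (13,14)  (11,17)  (18,21)  (19,22)
take (1,2); take (4,5); take (13,14); take (18,21); skip (19,22).
Selected 4 meetings.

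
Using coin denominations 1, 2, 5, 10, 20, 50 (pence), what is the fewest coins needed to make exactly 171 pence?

5

171 − 3×50→21 − 1×20→1 − 1×1→0
Total coins = 3 + 1 + 1 = 5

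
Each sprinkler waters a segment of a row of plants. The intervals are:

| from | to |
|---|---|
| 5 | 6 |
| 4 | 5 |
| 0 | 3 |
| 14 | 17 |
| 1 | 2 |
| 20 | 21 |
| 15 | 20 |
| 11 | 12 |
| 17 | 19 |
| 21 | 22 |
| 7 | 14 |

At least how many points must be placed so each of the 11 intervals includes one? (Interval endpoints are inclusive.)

Sort by right endpoint; whenever an interval is uncovered, place a point at its right end.
Sorted: [1,2] [0,3] [4,5] [5,6] [11,12] [7,14] [14,17] [17,19] [15,20] [20,21] [21,22]
{[1,2],[0,3]} hit by 2; {[4,5],[5,6]} hit by 5; {[11,12],[7,14]} hit by 12; {[14,17],[17,19],[15,20]} hit by 17; {[20,21],[21,22]} hit by 21.
Points: 2, 5, 12, 17, 21 (5 total).

5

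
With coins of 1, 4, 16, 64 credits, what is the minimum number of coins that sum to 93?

6

93 − 1×64→29 − 1×16→13 − 3×4→1 − 1×1→0
Total coins = 1 + 1 + 3 + 1 = 6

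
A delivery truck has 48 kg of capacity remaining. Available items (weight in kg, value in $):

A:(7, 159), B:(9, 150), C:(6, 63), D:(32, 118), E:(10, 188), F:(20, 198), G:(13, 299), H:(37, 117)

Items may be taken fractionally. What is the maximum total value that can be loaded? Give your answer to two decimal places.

888.70

Ratios (sorted): G 23.00, A 22.71, E 18.80, B 16.67, C 10.50, F 9.90, D 3.69, H 3.16
take G (13 @ 299); take A (7 @ 159); take E (10 @ 188); take B (9 @ 150); take C (6 @ 63); take 3/20 of F → 29.70. Capacity used 48/48.
Total value = 888.70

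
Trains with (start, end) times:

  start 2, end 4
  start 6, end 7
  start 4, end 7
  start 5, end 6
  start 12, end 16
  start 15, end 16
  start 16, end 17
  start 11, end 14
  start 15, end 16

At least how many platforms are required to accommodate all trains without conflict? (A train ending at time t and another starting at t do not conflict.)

Events (time:±→running): 2:+→1 4:-→0 4:+→1 5:+→2 6:-→1 6:+→2 7:-→1 7:-→0 11:+→1 12:+→2 14:-→1 15:+→2 15:+→3 … peak 3.

3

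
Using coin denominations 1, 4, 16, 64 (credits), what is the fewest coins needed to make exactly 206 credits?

Use the largest denomination that fits, subtract, and repeat.
206 = 3×64 + 3×4 + 2×1
Total coins = 3 + 3 + 2 = 8

8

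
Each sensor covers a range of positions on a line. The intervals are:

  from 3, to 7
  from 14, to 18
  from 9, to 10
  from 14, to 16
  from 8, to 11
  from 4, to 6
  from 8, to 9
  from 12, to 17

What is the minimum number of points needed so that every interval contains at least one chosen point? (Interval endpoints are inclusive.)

By right end: [4,6]  [3,7]  [8,9]  [9,10]  [8,11]  [14,16]  [12,17]  [14,18]
[4,6] uncovered → point at 6; [8,9] uncovered → point at 9; [14,16] uncovered → point at 16.
Points: 6, 9, 16 (3 total).

3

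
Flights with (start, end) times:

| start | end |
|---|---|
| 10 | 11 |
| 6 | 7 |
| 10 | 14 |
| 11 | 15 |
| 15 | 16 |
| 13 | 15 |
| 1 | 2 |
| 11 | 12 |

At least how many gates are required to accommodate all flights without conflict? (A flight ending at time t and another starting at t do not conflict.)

3

The answer is the maximum number of intervals overlapping at any instant.
starts: [1, 6, 10, 10, 11, 11, 13, 15]
ends:   [2, 7, 11, 12, 14, 15, 15, 16]
s1→1 e2→0 s6→1 e7→0 s10→1 s10→2 e11→1 s11→2 s11→3  — peak 3.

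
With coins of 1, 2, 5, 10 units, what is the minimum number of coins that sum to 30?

3

30 = 3×10
Total coins = 3 = 3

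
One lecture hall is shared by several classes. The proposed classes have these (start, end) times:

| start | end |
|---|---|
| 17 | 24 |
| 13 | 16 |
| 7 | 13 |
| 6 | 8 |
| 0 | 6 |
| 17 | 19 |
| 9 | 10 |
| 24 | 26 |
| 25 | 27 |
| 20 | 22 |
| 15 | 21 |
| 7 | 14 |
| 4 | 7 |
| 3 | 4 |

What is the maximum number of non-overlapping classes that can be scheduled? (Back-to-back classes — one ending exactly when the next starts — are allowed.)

7

Order by finish time; keep every interval that doesn't clash with the previous kept one.
Sorted by end: (3,4)  (0,6)  (4,7)  (6,8)  (9,10)  (7,13)  (7,14)  (13,16)  (17,19)  (15,21)  (20,22)  (17,24)  (24,26)  (25,27)
take (3,4); take (4,7); take (9,10); take (13,16); take (17,19); skip (15,21); take (20,22); take (24,26).
Selected 7 classes.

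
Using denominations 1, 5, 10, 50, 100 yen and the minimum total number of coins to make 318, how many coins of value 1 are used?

3

318 − 3×100→18 − 1×10→8 − 1×5→3 − 3×1→0
Count of 1: 3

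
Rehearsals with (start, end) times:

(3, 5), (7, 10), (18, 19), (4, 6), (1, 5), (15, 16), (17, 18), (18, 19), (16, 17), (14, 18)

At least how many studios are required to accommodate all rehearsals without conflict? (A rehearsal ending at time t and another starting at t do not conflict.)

Events (time:±→running): 1:+→1 3:+→2 4:+→3 … peak 3.

3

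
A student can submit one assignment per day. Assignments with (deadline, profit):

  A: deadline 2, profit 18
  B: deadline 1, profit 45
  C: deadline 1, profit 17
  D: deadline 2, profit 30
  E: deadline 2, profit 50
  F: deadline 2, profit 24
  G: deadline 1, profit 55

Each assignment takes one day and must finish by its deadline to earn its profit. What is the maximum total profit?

105

Take jobs in profit order; each goes to the latest open slot no later than its deadline.
Profit order: G=55 E=50 B=45 D=30 F=24 A=18 C=17
Assign: G→slot 1, E→slot 2, B skipped, D skipped, F skipped, A skipped, C skipped.
Slots: [1:G] [2:E]
Profit = 55 + 50 = 105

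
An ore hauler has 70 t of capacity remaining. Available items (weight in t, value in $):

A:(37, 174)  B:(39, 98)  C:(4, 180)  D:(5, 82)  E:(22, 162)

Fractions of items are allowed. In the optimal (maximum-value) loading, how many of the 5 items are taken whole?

Sort by value per unit weight and fill in that order.
Ratios (sorted): C 45.00, D 16.40, E 7.36, A 4.70, B 2.51
take C (4 @ 180); take D (5 @ 82); take E (22 @ 162); take A (37 @ 174); take 2/39 of B → 5.03. Capacity used 70/70.
4 item(s) taken whole; one partial (take 2/39 of B).

4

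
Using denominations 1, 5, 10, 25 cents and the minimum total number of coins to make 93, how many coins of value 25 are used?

3

Greedy: take as many of the largest coin as possible, then repeat with the remainder.
93 = 3×25 + 1×10 + 1×5 + 3×1
Count of 25: 3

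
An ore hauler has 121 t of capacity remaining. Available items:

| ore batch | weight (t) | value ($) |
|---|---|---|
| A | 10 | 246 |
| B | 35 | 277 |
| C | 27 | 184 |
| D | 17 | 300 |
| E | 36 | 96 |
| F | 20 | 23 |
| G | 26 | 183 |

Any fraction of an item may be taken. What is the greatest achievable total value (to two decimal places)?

1206.00

Sort by value per unit weight and fill in that order.
Ratios (sorted): A 24.60, D 17.65, B 7.91, G 7.04, C 6.81, E 2.67, F 1.15
take A (10 @ 246); take D (17 @ 300); take B (35 @ 277); take G (26 @ 183); take C (27 @ 184); take 6/36 of E → 16.00. Capacity used 121/121.
Total value = 1206.00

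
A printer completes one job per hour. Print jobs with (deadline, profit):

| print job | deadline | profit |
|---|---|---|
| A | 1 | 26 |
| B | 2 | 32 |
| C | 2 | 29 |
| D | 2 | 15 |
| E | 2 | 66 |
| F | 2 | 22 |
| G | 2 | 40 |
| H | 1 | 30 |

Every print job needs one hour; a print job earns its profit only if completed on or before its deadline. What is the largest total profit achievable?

By profit: E(d2,66), G(d2,40), B(d2,32), H(d1,30), C(d2,29), A(d1,26), F(d2,22), D(d2,15)
E→slot 2; G→slot 1; B skipped; H skipped; C skipped; A skipped; F skipped; D skipped.
Profit = 40 + 66 = 106

106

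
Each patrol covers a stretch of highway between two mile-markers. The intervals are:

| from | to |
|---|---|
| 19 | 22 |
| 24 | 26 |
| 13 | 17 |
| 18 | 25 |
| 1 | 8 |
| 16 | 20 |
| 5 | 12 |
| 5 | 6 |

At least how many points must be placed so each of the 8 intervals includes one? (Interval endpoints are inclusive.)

4

By right end: [5,6]  [1,8]  [5,12]  [13,17]  [16,20]  [19,22]  [18,25]  [24,26]
[5,6] uncovered → point at 6; [13,17] uncovered → point at 17; [19,22] uncovered → point at 22; [24,26] uncovered → point at 26.
Points: 6, 17, 22, 26 (4 total).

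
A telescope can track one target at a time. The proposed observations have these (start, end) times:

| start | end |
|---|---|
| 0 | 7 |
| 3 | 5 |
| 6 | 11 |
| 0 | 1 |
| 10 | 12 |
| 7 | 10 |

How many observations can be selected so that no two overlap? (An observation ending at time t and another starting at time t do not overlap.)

Greedy by earliest finish: after sorting by end time, pick each interval compatible with the last pick.
By end time: (0,1), (3,5), (0,7), (7,10), (6,11), (10,12).
Pick (0,1); next start ≥ 1 → (3,5); next start ≥ 5 → (7,10); next start ≥ 10 → (10,12).
Selected 4 observations.

4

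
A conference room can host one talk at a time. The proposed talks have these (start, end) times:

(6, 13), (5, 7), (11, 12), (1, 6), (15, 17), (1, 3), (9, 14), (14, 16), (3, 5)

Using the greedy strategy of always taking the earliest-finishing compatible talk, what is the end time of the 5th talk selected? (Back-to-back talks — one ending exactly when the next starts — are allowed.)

Sort by end time and greedily take each interval whose start is ≥ the last chosen end.
Sorted by end: (1,3)  (3,5)  (1,6)  (5,7)  (11,12)  (6,13)  (9,14)  (14,16)  (15,17)
take (1,3); take (3,5); take (5,7); take (11,12); skip (6,13); take (14,16).
Selected: (1,3) (3,5) (5,7) (11,12) (14,16)

16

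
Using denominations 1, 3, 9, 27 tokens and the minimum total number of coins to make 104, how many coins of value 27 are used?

104 − 3×27→23 − 2×9→5 − 1×3→2 − 2×1→0
Count of 27: 3

3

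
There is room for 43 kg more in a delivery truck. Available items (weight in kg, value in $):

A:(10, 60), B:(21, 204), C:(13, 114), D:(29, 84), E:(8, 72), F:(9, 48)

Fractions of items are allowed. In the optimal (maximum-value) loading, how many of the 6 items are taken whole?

3

Greedy by value/weight ratio, highest first.
Order: B (204/21=9.71) > E (72/8=9.00) > C (114/13=8.77) > A (60/10=6.00) > F (48/9=5.33) > D (84/29=2.90)
Fill: take B (21 @ 204) → take E (8 @ 72) → take C (13 @ 114) → take 1/10 of A → 6.00; 43/43 used.
3 item(s) taken whole; one partial (take 1/10 of A).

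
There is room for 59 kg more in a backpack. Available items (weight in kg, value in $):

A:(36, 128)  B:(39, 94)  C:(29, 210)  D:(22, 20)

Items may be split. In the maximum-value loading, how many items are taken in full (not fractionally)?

1

Greedy by value/weight ratio, highest first.
Order: C (210/29=7.24) > A (128/36=3.56) > B (94/39=2.41) > D (20/22=0.91)
Fill: take C (29 @ 210) → take 30/36 of A → 106.67; 59/59 used.
1 item(s) taken whole; one partial (take 30/36 of A).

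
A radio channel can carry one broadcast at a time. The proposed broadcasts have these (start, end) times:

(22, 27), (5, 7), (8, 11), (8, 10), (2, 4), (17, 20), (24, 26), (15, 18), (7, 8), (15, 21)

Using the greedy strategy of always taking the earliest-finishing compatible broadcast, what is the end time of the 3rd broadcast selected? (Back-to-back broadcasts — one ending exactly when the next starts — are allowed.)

Sorted by end: (2,4)  (5,7)  (7,8)  (8,10)  (8,11)  (15,18)  (17,20)  (15,21)  (24,26)  (22,27)
take (2,4); take (5,7); take (7,8); take (8,10); skip (8,11); take (15,18); take (24,26); skip (22,27).
Selected: (2,4) (5,7) (7,8) (8,10) (15,18) (24,26)

8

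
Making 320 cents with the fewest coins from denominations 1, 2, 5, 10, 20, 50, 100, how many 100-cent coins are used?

Greedy: take as many of the largest coin as possible, then repeat with the remainder.
320 − 3×100→20 − 1×20→0
Count of 100: 3

3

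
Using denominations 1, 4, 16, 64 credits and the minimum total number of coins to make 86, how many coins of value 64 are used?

86 − 1×64→22 − 1×16→6 − 1×4→2 − 2×1→0
Count of 64: 1

1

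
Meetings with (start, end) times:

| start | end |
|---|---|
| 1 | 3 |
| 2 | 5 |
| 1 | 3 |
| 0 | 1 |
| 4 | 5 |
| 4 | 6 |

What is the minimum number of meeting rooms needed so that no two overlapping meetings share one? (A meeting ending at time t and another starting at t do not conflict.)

The answer is the maximum number of intervals overlapping at any instant.
Events (time:±→running): 0:+→1 1:-→0 1:+→1 1:+→2 2:+→3 … peak 3.

3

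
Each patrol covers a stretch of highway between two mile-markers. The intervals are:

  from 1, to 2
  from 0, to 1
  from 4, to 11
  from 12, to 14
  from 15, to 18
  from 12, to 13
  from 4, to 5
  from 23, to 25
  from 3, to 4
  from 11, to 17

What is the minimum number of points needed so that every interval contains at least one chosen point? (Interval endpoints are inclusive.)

Sort by right endpoint; whenever an interval is uncovered, place a point at its right end.
Sorted: [0,1] [1,2] [3,4] [4,5] [4,11] [12,13] [12,14] [11,17] [15,18] [23,25]
{[0,1],[1,2]} hit by 1; {[3,4],[4,5],[4,11]} hit by 4; {[12,13],[12,14],[11,17]} hit by 13; {[15,18]} hit by 18; {[23,25]} hit by 25.
Points: 1, 4, 13, 18, 25 (5 total).

5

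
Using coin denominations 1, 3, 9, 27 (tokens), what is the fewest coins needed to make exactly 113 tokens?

113 = 4×27 + 1×3 + 2×1
Total coins = 4 + 1 + 2 = 7

7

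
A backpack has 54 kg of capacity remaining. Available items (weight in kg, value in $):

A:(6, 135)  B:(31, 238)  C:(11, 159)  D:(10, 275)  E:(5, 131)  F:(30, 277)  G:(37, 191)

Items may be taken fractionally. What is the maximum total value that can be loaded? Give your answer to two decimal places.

903.13

Ratios (sorted): D 27.50, E 26.20, A 22.50, C 14.45, F 9.23, B 7.68, G 5.16
take D (10 @ 275); take E (5 @ 131); take A (6 @ 135); take C (11 @ 159); take 22/30 of F → 203.13. Capacity used 54/54.
Total value = 903.13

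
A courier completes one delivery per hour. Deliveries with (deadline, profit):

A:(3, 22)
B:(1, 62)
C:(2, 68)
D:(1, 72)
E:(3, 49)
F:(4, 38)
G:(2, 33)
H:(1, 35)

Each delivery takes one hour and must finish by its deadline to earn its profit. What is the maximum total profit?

Take jobs in profit order; each goes to the latest open slot no later than its deadline.
Profit order: D=72 C=68 B=62 E=49 F=38 H=35 G=33 A=22
Assign: D→slot 1, C→slot 2, B skipped, E→slot 3, F→slot 4, H skipped, G skipped, A skipped.
Slots: [1:D] [2:C] [3:E] [4:F]
Profit = 72 + 68 + 49 + 38 = 227

227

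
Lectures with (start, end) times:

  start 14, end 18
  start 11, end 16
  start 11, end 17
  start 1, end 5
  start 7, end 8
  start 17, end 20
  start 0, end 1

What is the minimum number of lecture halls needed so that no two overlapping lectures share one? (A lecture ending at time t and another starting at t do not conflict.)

3

starts: [0, 1, 7, 11, 11, 14, 17]
ends:   [1, 5, 8, 16, 17, 18, 20]
s0→1 e1→0 s1→1 e5→0 s7→1 e8→0 s11→1 s11→2 s14→3  — peak 3.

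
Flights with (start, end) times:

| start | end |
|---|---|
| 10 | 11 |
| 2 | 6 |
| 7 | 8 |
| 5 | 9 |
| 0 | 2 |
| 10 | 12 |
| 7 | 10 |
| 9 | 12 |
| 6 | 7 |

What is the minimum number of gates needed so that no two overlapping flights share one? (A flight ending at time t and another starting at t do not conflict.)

Events (time:±→running): 0:+→1 2:-→0 2:+→1 5:+→2 6:-→1 6:+→2 7:-→1 7:+→2 7:+→3 … peak 3.

3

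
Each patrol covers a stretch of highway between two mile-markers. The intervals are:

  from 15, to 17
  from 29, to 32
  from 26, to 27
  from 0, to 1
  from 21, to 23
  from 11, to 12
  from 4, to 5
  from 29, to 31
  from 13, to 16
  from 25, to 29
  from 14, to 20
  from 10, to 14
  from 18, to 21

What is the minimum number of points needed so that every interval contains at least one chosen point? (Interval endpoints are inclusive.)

By right end: [0,1]  [4,5]  [11,12]  [10,14]  [13,16]  [15,17]  [14,20]  [18,21]  [21,23]  [26,27]  [25,29]  [29,31]  [29,32]
[0,1] uncovered → point at 1; [4,5] uncovered → point at 5; [11,12] uncovered → point at 12; [13,16] uncovered → point at 16; [18,21] uncovered → point at 21; [26,27] uncovered → point at 27; [29,31] uncovered → point at 31.
Points: 1, 5, 12, 16, 21, 27, 31 (7 total).

7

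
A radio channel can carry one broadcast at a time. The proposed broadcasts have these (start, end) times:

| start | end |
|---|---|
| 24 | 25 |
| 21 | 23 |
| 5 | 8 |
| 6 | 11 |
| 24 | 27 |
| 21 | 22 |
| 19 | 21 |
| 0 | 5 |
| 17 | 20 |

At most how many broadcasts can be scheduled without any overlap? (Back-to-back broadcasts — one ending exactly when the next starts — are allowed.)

5

Order by finish time; keep every interval that doesn't clash with the previous kept one.
Sorted by end: (0,5)  (5,8)  (6,11)  (17,20)  (19,21)  (21,22)  (21,23)  (24,25)  (24,27)
take (0,5); take (5,8); take (17,20); take (21,22); skip (21,23); take (24,25); skip (24,27).
Selected 5 broadcasts.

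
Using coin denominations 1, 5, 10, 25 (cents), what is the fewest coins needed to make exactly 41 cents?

Greedy: take as many of the largest coin as possible, then repeat with the remainder.
41 = 1×25 + 1×10 + 1×5 + 1×1
Total coins = 1 + 1 + 1 + 1 = 4

4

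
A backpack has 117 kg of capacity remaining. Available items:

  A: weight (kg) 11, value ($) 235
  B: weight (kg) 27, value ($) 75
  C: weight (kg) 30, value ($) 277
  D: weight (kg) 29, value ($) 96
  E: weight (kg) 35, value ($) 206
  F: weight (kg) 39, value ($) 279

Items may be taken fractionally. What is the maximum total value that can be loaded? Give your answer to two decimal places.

Ratios (sorted): A 21.36, C 9.23, F 7.15, E 5.89, D 3.31, B 2.78
take A (11 @ 235); take C (30 @ 277); take F (39 @ 279); take E (35 @ 206); take 2/29 of D → 6.62. Capacity used 117/117.
Total value = 1003.62

1003.62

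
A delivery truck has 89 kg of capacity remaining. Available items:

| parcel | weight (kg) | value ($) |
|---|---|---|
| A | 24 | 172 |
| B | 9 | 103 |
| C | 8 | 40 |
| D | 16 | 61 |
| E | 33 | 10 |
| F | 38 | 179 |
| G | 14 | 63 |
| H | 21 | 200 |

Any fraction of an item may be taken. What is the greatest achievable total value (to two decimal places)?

642.18

Greedy by value/weight ratio, highest first.
Ratios (sorted): B 11.44, H 9.52, A 7.17, C 5.00, F 4.71, G 4.50, D 3.81, E 0.30
take B (9 @ 103); take H (21 @ 200); take A (24 @ 172); take C (8 @ 40); take 27/38 of F → 127.18. Capacity used 89/89.
Total value = 642.18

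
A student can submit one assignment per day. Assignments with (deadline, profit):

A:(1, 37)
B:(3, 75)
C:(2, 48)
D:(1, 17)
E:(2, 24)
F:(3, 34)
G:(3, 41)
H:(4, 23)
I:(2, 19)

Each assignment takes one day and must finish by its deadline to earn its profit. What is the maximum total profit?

Sort by profit descending; place each in the latest free slot ≤ its deadline.
Profit order: B=75 C=48 G=41 A=37 F=34 E=24 H=23 I=19 D=17
Assign: B→slot 3, C→slot 2, G→slot 1, A skipped, F skipped, E skipped, H→slot 4, I skipped, D skipped.
Slots: [1:G] [2:C] [3:B] [4:H]
Profit = 41 + 48 + 75 + 23 = 187

187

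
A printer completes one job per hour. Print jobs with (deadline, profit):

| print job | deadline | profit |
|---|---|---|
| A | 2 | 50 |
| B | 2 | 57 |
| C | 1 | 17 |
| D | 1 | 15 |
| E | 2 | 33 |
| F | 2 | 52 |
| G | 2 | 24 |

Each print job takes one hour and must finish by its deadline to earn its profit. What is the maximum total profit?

109

Sort by profit descending; place each in the latest free slot ≤ its deadline.
Profit order: B=57 F=52 A=50 E=33 G=24 C=17 D=15
Assign: B→slot 2, F→slot 1, A skipped, E skipped, G skipped, C skipped, D skipped.
Slots: [1:F] [2:B]
Profit = 52 + 57 = 109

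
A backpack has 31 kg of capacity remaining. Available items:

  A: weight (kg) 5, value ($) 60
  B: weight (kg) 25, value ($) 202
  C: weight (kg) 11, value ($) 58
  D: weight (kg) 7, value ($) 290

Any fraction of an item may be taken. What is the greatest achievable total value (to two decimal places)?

Order: D (290/7=41.43) > A (60/5=12.00) > B (202/25=8.08) > C (58/11=5.27)
Fill: take D (7 @ 290) → take A (5 @ 60) → take 19/25 of B → 153.52; 31/31 used.
Total value = 503.52

503.52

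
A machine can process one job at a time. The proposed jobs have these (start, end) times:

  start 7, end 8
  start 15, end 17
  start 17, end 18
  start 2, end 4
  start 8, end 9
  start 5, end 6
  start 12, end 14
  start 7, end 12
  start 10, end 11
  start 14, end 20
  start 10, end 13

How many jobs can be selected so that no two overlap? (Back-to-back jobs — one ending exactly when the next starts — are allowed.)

8

Greedy by earliest finish: after sorting by end time, pick each interval compatible with the last pick.
By end time: (2,4), (5,6), (7,8), (8,9), (10,11), (7,12), (10,13), (12,14), (15,17), (17,18), (14,20).
Pick (2,4); next start ≥ 4 → (5,6); next start ≥ 6 → (7,8); next start ≥ 8 → (8,9); next start ≥ 9 → (10,11); next start ≥ 11 → (12,14); next start ≥ 14 → (15,17); next start ≥ 17 → (17,18).
Selected 8 jobs.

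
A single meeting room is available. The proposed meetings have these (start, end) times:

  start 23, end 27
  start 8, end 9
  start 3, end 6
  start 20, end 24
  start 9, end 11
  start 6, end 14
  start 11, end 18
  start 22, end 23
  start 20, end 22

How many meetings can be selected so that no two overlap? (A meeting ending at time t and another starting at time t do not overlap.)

Sort by end time and greedily take each interval whose start is ≥ the last chosen end.
Sorted by end: (3,6)  (8,9)  (9,11)  (6,14)  (11,18)  (20,22)  (22,23)  (20,24)  (23,27)
take (3,6); take (8,9); take (9,11); take (11,18); take (20,22); take (22,23); take (23,27).
Selected 7 meetings.

7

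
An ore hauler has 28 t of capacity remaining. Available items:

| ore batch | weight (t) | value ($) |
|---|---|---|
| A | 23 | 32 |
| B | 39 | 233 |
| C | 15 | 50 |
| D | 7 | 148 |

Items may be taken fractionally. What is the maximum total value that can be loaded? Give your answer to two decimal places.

Order: D (148/7=21.14) > B (233/39=5.97) > C (50/15=3.33) > A (32/23=1.39)
Fill: take D (7 @ 148) → take 21/39 of B → 125.46; 28/28 used.
Total value = 273.46

273.46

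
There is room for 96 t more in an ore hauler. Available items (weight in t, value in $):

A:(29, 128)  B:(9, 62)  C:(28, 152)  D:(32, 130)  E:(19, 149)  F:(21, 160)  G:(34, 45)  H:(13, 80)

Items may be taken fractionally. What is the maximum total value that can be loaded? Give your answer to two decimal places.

Order: E (149/19=7.84) > F (160/21=7.62) > B (62/9=6.89) > H (80/13=6.15) > C (152/28=5.43) > A (128/29=4.41) > D (130/32=4.06) > G (45/34=1.32)
Fill: take E (19 @ 149) → take F (21 @ 160) → take B (9 @ 62) → take H (13 @ 80) → take C (28 @ 152) → take 6/29 of A → 26.48; 96/96 used.
Total value = 629.48

629.48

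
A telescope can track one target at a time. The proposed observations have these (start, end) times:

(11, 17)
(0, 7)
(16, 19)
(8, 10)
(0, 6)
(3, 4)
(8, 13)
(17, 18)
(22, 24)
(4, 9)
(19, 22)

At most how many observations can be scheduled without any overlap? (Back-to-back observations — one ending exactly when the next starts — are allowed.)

Greedy by earliest finish: after sorting by end time, pick each interval compatible with the last pick.
Sorted by end: (3,4)  (0,6)  (0,7)  (4,9)  (8,10)  (8,13)  (11,17)  (17,18)  (16,19)  (19,22)  (22,24)
take (3,4); skip (0,6); take (4,9); skip (8,10); take (11,17); take (17,18); take (19,22); take (22,24).
Selected 6 observations.

6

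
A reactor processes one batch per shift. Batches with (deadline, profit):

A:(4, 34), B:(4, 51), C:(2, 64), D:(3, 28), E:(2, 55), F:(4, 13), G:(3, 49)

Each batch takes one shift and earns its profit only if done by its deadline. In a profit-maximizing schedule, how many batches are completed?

4

Sort by profit descending; place each in the latest free slot ≤ its deadline.
By profit: C(d2,64), E(d2,55), B(d4,51), G(d3,49), A(d4,34), D(d3,28), F(d4,13)
C→slot 2; E→slot 1; B→slot 4; G→slot 3; A skipped; D skipped; F skipped.
4 of 7 scheduled.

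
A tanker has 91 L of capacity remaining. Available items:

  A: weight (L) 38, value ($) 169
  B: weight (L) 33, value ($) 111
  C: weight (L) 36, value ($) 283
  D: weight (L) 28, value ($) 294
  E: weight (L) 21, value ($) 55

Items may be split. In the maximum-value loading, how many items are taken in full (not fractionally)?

Greedy by value/weight ratio, highest first.
Order: D (294/28=10.50) > C (283/36=7.86) > A (169/38=4.45) > B (111/33=3.36) > E (55/21=2.62)
Fill: take D (28 @ 294) → take C (36 @ 283) → take 27/38 of A → 120.08; 91/91 used.
2 item(s) taken whole; one partial (take 27/38 of A).

2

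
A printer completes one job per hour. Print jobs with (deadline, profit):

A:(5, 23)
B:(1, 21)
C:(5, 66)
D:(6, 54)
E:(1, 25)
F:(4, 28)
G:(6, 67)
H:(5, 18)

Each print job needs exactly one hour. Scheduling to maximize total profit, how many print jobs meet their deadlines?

Profit order: G=67 C=66 D=54 F=28 E=25 A=23 B=21 H=18
Assign: G→slot 6, C→slot 5, D→slot 4, F→slot 3, E→slot 1, A→slot 2, B skipped, H skipped.
Slots: [1:E] [2:A] [3:F] [4:D] [5:C] [6:G]
6 of 8 scheduled.

6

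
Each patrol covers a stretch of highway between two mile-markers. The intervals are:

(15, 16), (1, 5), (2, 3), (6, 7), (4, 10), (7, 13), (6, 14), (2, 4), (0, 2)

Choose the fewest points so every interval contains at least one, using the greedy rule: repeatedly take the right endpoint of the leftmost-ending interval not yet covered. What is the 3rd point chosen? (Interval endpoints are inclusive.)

Sorted: [0,2] [2,3] [2,4] [1,5] [6,7] [4,10] [7,13] [6,14] [15,16]
{[0,2],[2,3],[2,4],[1,5]} hit by 2; {[6,7],[4,10],[7,13],[6,14]} hit by 7; {[15,16]} hit by 16.
Points: 2, 7, 16 (3 total).

16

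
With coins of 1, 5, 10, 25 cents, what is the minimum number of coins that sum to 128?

Greedy: take as many of the largest coin as possible, then repeat with the remainder.
128 = 5×25 + 3×1
Total coins = 5 + 3 = 8

8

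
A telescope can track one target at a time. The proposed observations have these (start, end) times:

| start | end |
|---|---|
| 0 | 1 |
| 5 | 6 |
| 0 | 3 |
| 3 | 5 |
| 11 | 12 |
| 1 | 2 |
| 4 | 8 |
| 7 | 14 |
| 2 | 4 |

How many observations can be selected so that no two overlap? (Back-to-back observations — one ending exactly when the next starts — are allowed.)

Sort by end time and greedily take each interval whose start is ≥ the last chosen end.
By end time: (0,1), (1,2), (0,3), (2,4), (3,5), (5,6), (4,8), (11,12), (7,14).
Pick (0,1); next start ≥ 1 → (1,2); next start ≥ 2 → (2,4); next start ≥ 4 → (5,6); next start ≥ 6 → (11,12).
Selected 5 observations.

5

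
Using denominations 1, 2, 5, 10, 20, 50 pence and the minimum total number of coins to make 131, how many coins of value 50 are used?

2

Use the largest denomination that fits, subtract, and repeat.
131 − 2×50→31 − 1×20→11 − 1×10→1 − 1×1→0
Count of 50: 2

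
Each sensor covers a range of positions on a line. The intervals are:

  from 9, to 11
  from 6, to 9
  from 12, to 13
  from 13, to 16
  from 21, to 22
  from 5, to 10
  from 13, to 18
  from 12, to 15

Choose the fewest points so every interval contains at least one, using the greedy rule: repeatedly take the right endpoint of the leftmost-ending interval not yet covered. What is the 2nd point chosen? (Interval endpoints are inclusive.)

13

By right end: [6,9]  [5,10]  [9,11]  [12,13]  [12,15]  [13,16]  [13,18]  [21,22]
[6,9] uncovered → point at 9; [12,13] uncovered → point at 13; [21,22] uncovered → point at 22.
Points: 9, 13, 22 (3 total).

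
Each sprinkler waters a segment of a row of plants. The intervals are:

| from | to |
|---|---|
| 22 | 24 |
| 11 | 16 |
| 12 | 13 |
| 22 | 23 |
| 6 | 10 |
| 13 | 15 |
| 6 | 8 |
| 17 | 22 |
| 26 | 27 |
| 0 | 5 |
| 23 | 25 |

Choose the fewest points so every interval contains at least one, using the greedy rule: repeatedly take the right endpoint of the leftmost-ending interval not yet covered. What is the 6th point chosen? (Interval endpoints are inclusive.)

Sorted: [0,5] [6,8] [6,10] [12,13] [13,15] [11,16] [17,22] [22,23] [22,24] [23,25] [26,27]
{[0,5]} hit by 5; {[6,8],[6,10]} hit by 8; {[12,13],[13,15],[11,16]} hit by 13; {[17,22],[22,23],[22,24]} hit by 22; {[23,25]} hit by 25; {[26,27]} hit by 27.
Points: 5, 8, 13, 22, 25, 27 (6 total).

27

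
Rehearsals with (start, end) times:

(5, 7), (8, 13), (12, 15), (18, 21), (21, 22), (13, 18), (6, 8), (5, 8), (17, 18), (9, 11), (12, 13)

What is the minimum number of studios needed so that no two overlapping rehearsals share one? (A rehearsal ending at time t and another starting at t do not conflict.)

3

Events (time:±→running): 5:+→1 5:+→2 6:+→3 … peak 3.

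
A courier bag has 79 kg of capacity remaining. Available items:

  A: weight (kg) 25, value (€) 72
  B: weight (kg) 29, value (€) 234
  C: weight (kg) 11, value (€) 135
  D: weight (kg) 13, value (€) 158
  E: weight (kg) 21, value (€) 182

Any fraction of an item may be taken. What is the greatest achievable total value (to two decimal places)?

Sort by value per unit weight and fill in that order.
Order: C (135/11=12.27) > D (158/13=12.15) > E (182/21=8.67) > B (234/29=8.07) > A (72/25=2.88)
Fill: take C (11 @ 135) → take D (13 @ 158) → take E (21 @ 182) → take B (29 @ 234) → take 5/25 of A → 14.40; 79/79 used.
Total value = 723.40

723.40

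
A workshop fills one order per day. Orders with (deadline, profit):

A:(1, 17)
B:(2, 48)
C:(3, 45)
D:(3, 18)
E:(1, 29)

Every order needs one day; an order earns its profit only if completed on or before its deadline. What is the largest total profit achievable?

122

Take jobs in profit order; each goes to the latest open slot no later than its deadline.
By profit: B(d2,48), C(d3,45), E(d1,29), D(d3,18), A(d1,17)
B→slot 2; C→slot 3; E→slot 1; D skipped; A skipped.
Profit = 29 + 48 + 45 = 122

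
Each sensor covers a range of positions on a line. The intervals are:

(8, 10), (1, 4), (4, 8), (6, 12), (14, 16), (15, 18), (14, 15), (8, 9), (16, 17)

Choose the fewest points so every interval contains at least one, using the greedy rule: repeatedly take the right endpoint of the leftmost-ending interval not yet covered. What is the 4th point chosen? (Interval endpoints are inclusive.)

17

Sort by right endpoint; whenever an interval is uncovered, place a point at its right end.
Sorted: [1,4] [4,8] [8,9] [8,10] [6,12] [14,15] [14,16] [16,17] [15,18]
{[1,4],[4,8]} hit by 4; {[8,9],[8,10],[6,12]} hit by 9; {[14,15],[14,16]} hit by 15; {[16,17],[15,18]} hit by 17.
Points: 4, 9, 15, 17 (4 total).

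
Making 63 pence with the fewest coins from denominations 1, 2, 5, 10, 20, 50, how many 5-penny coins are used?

0

63 = 1×50 + 1×10 + 1×2 + 1×1
Count of 5: 0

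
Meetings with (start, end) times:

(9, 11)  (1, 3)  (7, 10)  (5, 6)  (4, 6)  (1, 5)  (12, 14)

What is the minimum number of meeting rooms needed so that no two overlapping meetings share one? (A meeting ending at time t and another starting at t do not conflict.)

2

Events (time:±→running): 1:+→1 1:+→2 … peak 2.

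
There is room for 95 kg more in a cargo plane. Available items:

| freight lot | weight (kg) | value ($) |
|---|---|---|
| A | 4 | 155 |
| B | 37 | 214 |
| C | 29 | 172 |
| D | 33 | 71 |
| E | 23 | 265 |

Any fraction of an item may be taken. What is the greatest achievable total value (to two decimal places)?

810.30

Sort by value per unit weight and fill in that order.
Order: A (155/4=38.75) > E (265/23=11.52) > C (172/29=5.93) > B (214/37=5.78) > D (71/33=2.15)
Fill: take A (4 @ 155) → take E (23 @ 265) → take C (29 @ 172) → take B (37 @ 214) → take 2/33 of D → 4.30; 95/95 used.
Total value = 810.30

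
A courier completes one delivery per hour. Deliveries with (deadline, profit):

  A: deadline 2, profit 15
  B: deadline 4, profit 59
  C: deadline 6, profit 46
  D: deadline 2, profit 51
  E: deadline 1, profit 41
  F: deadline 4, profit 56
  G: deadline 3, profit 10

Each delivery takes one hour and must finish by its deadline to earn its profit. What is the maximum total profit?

Take jobs in profit order; each goes to the latest open slot no later than its deadline.
By profit: B(d4,59), F(d4,56), D(d2,51), C(d6,46), E(d1,41), A(d2,15), G(d3,10)
B→slot 4; F→slot 3; D→slot 2; C→slot 6; E→slot 1; A skipped; G skipped.
Profit = 41 + 51 + 56 + 59 + 46 = 253

253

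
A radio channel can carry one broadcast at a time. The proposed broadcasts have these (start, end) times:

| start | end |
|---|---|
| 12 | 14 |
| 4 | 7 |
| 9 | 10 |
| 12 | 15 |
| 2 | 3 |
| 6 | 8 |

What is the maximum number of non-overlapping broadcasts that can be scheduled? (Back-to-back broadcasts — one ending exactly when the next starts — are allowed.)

4

Sort by end time and greedily take each interval whose start is ≥ the last chosen end.
Sorted by end: (2,3)  (4,7)  (6,8)  (9,10)  (12,14)  (12,15)
take (2,3); take (4,7); skip (6,8); take (9,10); take (12,14); skip (12,15).
Selected 4 broadcasts.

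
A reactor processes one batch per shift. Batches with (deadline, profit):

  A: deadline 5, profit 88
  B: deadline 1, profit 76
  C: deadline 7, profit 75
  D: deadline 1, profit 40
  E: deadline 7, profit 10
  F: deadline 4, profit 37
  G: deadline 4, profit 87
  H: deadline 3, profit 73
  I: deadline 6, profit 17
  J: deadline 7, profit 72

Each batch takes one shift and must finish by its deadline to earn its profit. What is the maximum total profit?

Take jobs in profit order; each goes to the latest open slot no later than its deadline.
By profit: A(d5,88), G(d4,87), B(d1,76), C(d7,75), H(d3,73), J(d7,72), D(d1,40), F(d4,37), I(d6,17), E(d7,10)
A→slot 5; G→slot 4; B→slot 1; C→slot 7; H→slot 3; J→slot 6; D skipped; F→slot 2; I skipped; E skipped.
Profit = 76 + 37 + 73 + 87 + 88 + 72 + 75 = 508

508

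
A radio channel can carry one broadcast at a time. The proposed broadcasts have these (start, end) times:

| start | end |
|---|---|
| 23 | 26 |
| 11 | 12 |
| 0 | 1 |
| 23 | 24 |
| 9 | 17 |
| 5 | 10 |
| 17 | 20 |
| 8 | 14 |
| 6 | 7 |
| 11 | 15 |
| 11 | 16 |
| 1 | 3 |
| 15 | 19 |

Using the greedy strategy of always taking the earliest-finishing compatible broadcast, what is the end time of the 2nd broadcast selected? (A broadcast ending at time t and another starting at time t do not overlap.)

Sorted by end: (0,1)  (1,3)  (6,7)  (5,10)  (11,12)  (8,14)  (11,15)  (11,16)  (9,17)  (15,19)  (17,20)  (23,24)  (23,26)
take (0,1); take (1,3); take (6,7); take (11,12); skip (11,16); skip (9,17); take (15,19); take (23,24).
Selected: (0,1) (1,3) (6,7) (11,12) (15,19) (23,24)

3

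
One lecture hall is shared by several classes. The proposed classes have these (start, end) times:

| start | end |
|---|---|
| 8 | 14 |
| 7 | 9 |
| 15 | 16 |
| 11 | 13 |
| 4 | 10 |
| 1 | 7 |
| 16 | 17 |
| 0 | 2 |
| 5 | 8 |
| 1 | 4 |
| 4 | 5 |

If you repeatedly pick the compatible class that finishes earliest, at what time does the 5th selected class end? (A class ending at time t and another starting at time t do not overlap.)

16

Sorted by end: (0,2)  (1,4)  (4,5)  (1,7)  (5,8)  (7,9)  (4,10)  (11,13)  (8,14)  (15,16)  (16,17)
take (0,2); skip (1,4); take (4,5); skip (1,7); take (5,8); take (11,13); take (15,16); take (16,17).
Selected: (0,2) (4,5) (5,8) (11,13) (15,16) (16,17)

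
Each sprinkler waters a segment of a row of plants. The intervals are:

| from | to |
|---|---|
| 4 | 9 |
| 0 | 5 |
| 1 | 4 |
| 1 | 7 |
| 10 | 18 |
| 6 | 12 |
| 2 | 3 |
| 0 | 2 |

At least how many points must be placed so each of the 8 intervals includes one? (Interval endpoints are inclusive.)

Process intervals by earliest right end; each time one isn't hit yet, stab at its right endpoint.
Sorted: [0,2] [2,3] [1,4] [0,5] [1,7] [4,9] [6,12] [10,18]
{[0,2],[2,3],[1,4],[0,5],[1,7]} hit by 2; {[4,9],[6,12]} hit by 9; {[10,18]} hit by 18.
Points: 2, 9, 18 (3 total).

3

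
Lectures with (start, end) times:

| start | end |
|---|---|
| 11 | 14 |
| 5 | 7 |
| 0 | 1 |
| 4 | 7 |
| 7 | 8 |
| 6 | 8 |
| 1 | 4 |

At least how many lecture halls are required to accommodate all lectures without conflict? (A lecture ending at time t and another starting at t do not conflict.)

Events (time:±→running): 0:+→1 1:-→0 1:+→1 4:-→0 4:+→1 5:+→2 6:+→3 … peak 3.

3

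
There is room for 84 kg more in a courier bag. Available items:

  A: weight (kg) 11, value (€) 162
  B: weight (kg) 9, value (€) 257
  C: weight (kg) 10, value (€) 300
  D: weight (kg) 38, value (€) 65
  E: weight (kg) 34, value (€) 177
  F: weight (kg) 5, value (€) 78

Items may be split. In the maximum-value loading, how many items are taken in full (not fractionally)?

Sort by value per unit weight and fill in that order.
Order: C (300/10=30.00) > B (257/9=28.56) > F (78/5=15.60) > A (162/11=14.73) > E (177/34=5.21) > D (65/38=1.71)
Fill: take C (10 @ 300) → take B (9 @ 257) → take F (5 @ 78) → take A (11 @ 162) → take E (34 @ 177) → take 15/38 of D → 25.66; 84/84 used.
5 item(s) taken whole; one partial (take 15/38 of D).

5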